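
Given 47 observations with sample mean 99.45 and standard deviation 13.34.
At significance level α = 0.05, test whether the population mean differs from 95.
One-sample t-test:
H₀: μ = 95
H₁: μ ≠ 95
df = n - 1 = 46
t = (x̄ - μ₀) / (s/√n) = (99.45 - 95) / (13.34/√47) = 2.287
p-value = 0.0268

Since p-value < α = 0.05, we reject H₀.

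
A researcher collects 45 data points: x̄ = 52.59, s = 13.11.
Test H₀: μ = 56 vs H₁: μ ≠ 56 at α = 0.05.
One-sample t-test:
H₀: μ = 56
H₁: μ ≠ 56
df = n - 1 = 44
t = (x̄ - μ₀) / (s/√n) = (52.59 - 56) / (13.11/√45) = -1.745
p-value = 0.0880

Since p-value > α = 0.05, we fail to reject H₀.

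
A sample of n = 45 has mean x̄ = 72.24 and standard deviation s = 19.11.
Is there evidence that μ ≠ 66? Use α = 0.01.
One-sample t-test:
H₀: μ = 66
H₁: μ ≠ 66
df = n - 1 = 44
t = (x̄ - μ₀) / (s/√n) = (72.24 - 66) / (19.11/√45) = 2.190
p-value = 0.0338

Since p-value > α = 0.01, we fail to reject H₀.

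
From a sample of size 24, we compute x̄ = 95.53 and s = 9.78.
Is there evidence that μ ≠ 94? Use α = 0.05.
One-sample t-test:
H₀: μ = 94
H₁: μ ≠ 94
df = n - 1 = 23
t = (x̄ - μ₀) / (s/√n) = (95.53 - 94) / (9.78/√24) = 0.766
p-value = 0.4512

Since p-value > α = 0.05, we fail to reject H₀.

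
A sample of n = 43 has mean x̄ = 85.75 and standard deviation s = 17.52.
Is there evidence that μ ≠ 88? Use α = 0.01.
One-sample t-test:
H₀: μ = 88
H₁: μ ≠ 88
df = n - 1 = 42
t = (x̄ - μ₀) / (s/√n) = (85.75 - 88) / (17.52/√43) = -0.842
p-value = 0.4045

Since p-value > α = 0.01, we fail to reject H₀.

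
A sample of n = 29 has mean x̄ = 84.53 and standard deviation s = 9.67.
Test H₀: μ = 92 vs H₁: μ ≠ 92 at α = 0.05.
One-sample t-test:
H₀: μ = 92
H₁: μ ≠ 92
df = n - 1 = 28
t = (x̄ - μ₀) / (s/√n) = (84.53 - 92) / (9.67/√29) = -4.160
p-value = 0.0003

Since p-value < α = 0.05, we reject H₀.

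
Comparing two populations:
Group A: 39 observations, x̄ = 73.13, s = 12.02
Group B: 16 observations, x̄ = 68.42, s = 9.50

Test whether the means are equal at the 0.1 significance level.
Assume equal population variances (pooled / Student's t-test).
Student's two-sample t-test (equal variances):
H₀: μ₁ = μ₂
H₁: μ₁ ≠ μ₂
df = n₁ + n₂ - 2 = 53
Pooled variance s_p² = [(n₁-1)s₁² + (n₂-1)s₂²] / (n₁ + n₂ - 2) = [(38)(12.02²) + (15)(9.50²)] / 53 = 129.1322
SE = √(s_p²(1/n₁ + 1/n₂)) = √(129.1322 × (1/39 + 1/16)) = 3.3737
t = (x̄₁ - x̄₂) / SE = (73.13 - 68.42) / 3.3737 = 4.71 / 3.3737 = 1.396
p-value = 0.1685

Since p-value > α = 0.1, we fail to reject H₀.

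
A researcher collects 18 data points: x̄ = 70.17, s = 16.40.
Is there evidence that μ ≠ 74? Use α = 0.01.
One-sample t-test:
H₀: μ = 74
H₁: μ ≠ 74
df = n - 1 = 17
t = (x̄ - μ₀) / (s/√n) = (70.17 - 74) / (16.40/√18) = -0.991
p-value = 0.3357

Since p-value > α = 0.01, we fail to reject H₀.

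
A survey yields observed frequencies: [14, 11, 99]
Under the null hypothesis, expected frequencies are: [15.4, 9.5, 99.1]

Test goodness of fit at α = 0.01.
Chi-square goodness of fit test:
H₀: observed counts match expected distribution
H₁: observed counts differ from expected distribution
df = k - 1 = 2
χ² = Σ(O - E)²/E
   = (14 - 15.4)²/15.4 + (11 - 9.5)²/9.5 + (99 - 99.1)²/99.1
   = 0.127 + 0.237 + 0.000
   = 0.36
p-value = 0.8335

Since p-value > α = 0.01, we fail to reject H₀.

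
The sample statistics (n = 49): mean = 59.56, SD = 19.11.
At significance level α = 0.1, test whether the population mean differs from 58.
One-sample t-test:
H₀: μ = 58
H₁: μ ≠ 58
df = n - 1 = 48
t = (x̄ - μ₀) / (s/√n) = (59.56 - 58) / (19.11/√49) = 0.571
p-value = 0.5704

Since p-value > α = 0.1, we fail to reject H₀.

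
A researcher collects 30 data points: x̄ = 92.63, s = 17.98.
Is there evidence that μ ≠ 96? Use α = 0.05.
One-sample t-test:
H₀: μ = 96
H₁: μ ≠ 96
df = n - 1 = 29
t = (x̄ - μ₀) / (s/√n) = (92.63 - 96) / (17.98/√30) = -1.027
p-value = 0.3131

Since p-value > α = 0.05, we fail to reject H₀.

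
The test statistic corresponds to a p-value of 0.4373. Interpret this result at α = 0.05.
Since p = 0.4373 > α = 0.05, fail to reject H₀.
There is insufficient evidence to reject the null hypothesis; the result is not statistically significant at the 0.05 level.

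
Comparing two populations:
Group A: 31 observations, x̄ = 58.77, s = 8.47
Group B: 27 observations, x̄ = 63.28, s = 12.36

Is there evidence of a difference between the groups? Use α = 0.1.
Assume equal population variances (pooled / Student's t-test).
Student's two-sample t-test (equal variances):
H₀: μ₁ = μ₂
H₁: μ₁ ≠ μ₂
df = n₁ + n₂ - 2 = 56
Pooled variance s_p² = [(n₁-1)s₁² + (n₂-1)s₂²] / (n₁ + n₂ - 2) = [(30)(8.47²) + (26)(12.36²)] / 56 = 109.3614
SE = √(s_p²(1/n₁ + 1/n₂)) = √(109.3614 × (1/31 + 1/27)) = 2.7529
t = (x̄₁ - x̄₂) / SE = (58.77 - 63.28) / 2.7529 = -4.51 / 2.7529 = -1.638
p-value = 0.1070

Since p-value > α = 0.1, we fail to reject H₀.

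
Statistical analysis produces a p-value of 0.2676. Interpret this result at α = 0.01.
Since p = 0.2676 > α = 0.01, fail to reject H₀.
There is insufficient evidence to reject the null hypothesis; the result is not statistically significant at the 0.01 level.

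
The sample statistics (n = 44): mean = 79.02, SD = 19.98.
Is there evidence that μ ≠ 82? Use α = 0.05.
One-sample t-test:
H₀: μ = 82
H₁: μ ≠ 82
df = n - 1 = 43
t = (x̄ - μ₀) / (s/√n) = (79.02 - 82) / (19.98/√44) = -0.989
p-value = 0.3280

Since p-value > α = 0.05, we fail to reject H₀.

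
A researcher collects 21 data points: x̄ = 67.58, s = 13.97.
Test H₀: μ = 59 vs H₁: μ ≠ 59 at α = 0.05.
One-sample t-test:
H₀: μ = 59
H₁: μ ≠ 59
df = n - 1 = 20
t = (x̄ - μ₀) / (s/√n) = (67.58 - 59) / (13.97/√21) = 2.814
p-value = 0.0107

Since p-value < α = 0.05, we reject H₀.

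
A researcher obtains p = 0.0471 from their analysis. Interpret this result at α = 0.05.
Since p = 0.0471 < α = 0.05, reject H₀.
There is sufficient evidence to reject the null hypothesis; the result is statistically significant at the 0.05 level.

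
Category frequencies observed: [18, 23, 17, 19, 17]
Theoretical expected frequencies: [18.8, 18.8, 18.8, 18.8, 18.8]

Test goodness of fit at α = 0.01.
Chi-square goodness of fit test:
H₀: observed counts match expected distribution
H₁: observed counts differ from expected distribution
df = k - 1 = 4
χ² = Σ(O - E)²/E
   = (18 - 18.8)²/18.8 + (23 - 18.8)²/18.8 + (17 - 18.8)²/18.8 + (19 - 18.8)²/18.8 + (17 - 18.8)²/18.8
   = 0.034 + 0.938 + 0.172 + 0.002 + 0.172
   = 1.32
p-value = 0.8581

Since p-value > α = 0.01, we fail to reject H₀.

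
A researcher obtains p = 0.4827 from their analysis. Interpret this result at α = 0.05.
Since p = 0.4827 > α = 0.05, fail to reject H₀.
There is insufficient evidence to reject the null hypothesis; the result is not statistically significant at the 0.05 level.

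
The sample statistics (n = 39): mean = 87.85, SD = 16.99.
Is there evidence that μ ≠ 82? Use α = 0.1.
One-sample t-test:
H₀: μ = 82
H₁: μ ≠ 82
df = n - 1 = 38
t = (x̄ - μ₀) / (s/√n) = (87.85 - 82) / (16.99/√39) = 2.150
p-value = 0.0380

Since p-value < α = 0.1, we reject H₀.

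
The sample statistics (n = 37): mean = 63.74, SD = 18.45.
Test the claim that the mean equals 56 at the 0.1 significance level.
One-sample t-test:
H₀: μ = 56
H₁: μ ≠ 56
df = n - 1 = 36
t = (x̄ - μ₀) / (s/√n) = (63.74 - 56) / (18.45/√37) = 2.552
p-value = 0.0151

Since p-value < α = 0.1, we reject H₀.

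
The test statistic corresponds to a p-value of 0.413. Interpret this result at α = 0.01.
Since p = 0.413 > α = 0.01, fail to reject H₀.
There is insufficient evidence to reject the null hypothesis; the result is not statistically significant at the 0.01 level.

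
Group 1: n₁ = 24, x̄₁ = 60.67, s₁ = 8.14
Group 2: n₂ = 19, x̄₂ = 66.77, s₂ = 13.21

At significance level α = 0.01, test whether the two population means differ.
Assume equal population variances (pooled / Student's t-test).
Student's two-sample t-test (equal variances):
H₀: μ₁ = μ₂
H₁: μ₁ ≠ μ₂
df = n₁ + n₂ - 2 = 41
Pooled variance s_p² = [(n₁-1)s₁² + (n₂-1)s₂²] / (n₁ + n₂ - 2) = [(23)(8.14²) + (18)(13.21²)] / 41 = 113.7816
SE = √(s_p²(1/n₁ + 1/n₂)) = √(113.7816 × (1/24 + 1/19)) = 3.2756
t = (x̄₁ - x̄₂) / SE = (60.67 - 66.77) / 3.2756 = -6.10 / 3.2756 = -1.862
p-value = 0.0697

Since p-value > α = 0.01, we fail to reject H₀.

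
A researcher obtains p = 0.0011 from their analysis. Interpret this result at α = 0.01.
Since p = 0.0011 < α = 0.01, reject H₀.
There is sufficient evidence to reject the null hypothesis; the result is statistically significant at the 0.01 level.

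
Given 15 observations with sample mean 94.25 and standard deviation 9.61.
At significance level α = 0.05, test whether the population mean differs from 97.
One-sample t-test:
H₀: μ = 97
H₁: μ ≠ 97
df = n - 1 = 14
t = (x̄ - μ₀) / (s/√n) = (94.25 - 97) / (9.61/√15) = -1.108
p-value = 0.2864

Since p-value > α = 0.05, we fail to reject H₀.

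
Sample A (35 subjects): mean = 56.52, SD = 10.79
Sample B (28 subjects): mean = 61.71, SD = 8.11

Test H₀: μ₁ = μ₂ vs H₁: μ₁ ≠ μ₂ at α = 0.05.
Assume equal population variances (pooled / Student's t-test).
Student's two-sample t-test (equal variances):
H₀: μ₁ = μ₂
H₁: μ₁ ≠ μ₂
df = n₁ + n₂ - 2 = 61
Pooled variance s_p² = [(n₁-1)s₁² + (n₂-1)s₂²] / (n₁ + n₂ - 2) = [(34)(10.79²) + (27)(8.11²)] / 61 = 94.0044
SE = √(s_p²(1/n₁ + 1/n₂)) = √(94.0044 × (1/35 + 1/28)) = 2.4583
t = (x̄₁ - x̄₂) / SE = (56.52 - 61.71) / 2.4583 = -5.19 / 2.4583 = -2.111
p-value = 0.0389

Since p-value < α = 0.05, we reject H₀.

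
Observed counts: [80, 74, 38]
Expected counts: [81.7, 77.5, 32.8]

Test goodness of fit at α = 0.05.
Chi-square goodness of fit test:
H₀: observed counts match expected distribution
H₁: observed counts differ from expected distribution
df = k - 1 = 2
χ² = Σ(O - E)²/E
   = (80 - 81.7)²/81.7 + (74 - 77.5)²/77.5 + (38 - 32.8)²/32.8
   = 0.035 + 0.158 + 0.824
   = 1.02
p-value = 0.6011

Since p-value > α = 0.05, we fail to reject H₀.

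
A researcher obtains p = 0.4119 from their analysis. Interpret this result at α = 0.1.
Since p = 0.4119 > α = 0.1, fail to reject H₀.
There is insufficient evidence to reject the null hypothesis; the result is not statistically significant at the 0.1 level.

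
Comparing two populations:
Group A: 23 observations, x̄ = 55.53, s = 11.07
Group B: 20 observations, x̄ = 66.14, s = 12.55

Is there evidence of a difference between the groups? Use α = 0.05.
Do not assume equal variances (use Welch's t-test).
Welch's two-sample t-test:
H₀: μ₁ = μ₂
H₁: μ₁ ≠ μ₂
s₁²/n₁ = 11.07²/23 = 5.3280,  s₂²/n₂ = 12.55²/20 = 7.8751
SE = √(s₁²/n₁ + s₂²/n₂) = √(5.3280 + 7.8751) = 3.6336
df (Welch-Satterthwaite) = (s₁²/n₁ + s₂²/n₂)² / [(s₁²/n₁)²/(n₁-1) + (s₂²/n₂)²/(n₂-1)] ≈ 38.28
t = (x̄₁ - x̄₂) / SE = (55.53 - 66.14) / 3.6336 = -10.61 / 3.6336 = -2.920
p-value = 0.0058

Since p-value < α = 0.05, we reject H₀.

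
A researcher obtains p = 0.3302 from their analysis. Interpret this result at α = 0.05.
Since p = 0.3302 > α = 0.05, fail to reject H₀.
There is insufficient evidence to reject the null hypothesis; the result is not statistically significant at the 0.05 level.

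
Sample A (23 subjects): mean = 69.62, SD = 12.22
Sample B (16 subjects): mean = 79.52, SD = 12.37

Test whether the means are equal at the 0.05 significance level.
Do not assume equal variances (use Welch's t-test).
Welch's two-sample t-test:
H₀: μ₁ = μ₂
H₁: μ₁ ≠ μ₂
s₁²/n₁ = 12.22²/23 = 6.4925,  s₂²/n₂ = 12.37²/16 = 9.5636
SE = √(s₁²/n₁ + s₂²/n₂) = √(6.4925 + 9.5636) = 4.0070
df (Welch-Satterthwaite) = (s₁²/n₁ + s₂²/n₂)² / [(s₁²/n₁)²/(n₁-1) + (s₂²/n₂)²/(n₂-1)] ≈ 32.17
t = (x̄₁ - x̄₂) / SE = (69.62 - 79.52) / 4.0070 = -9.90 / 4.0070 = -2.471
p-value = 0.0190

Since p-value < α = 0.05, we reject H₀.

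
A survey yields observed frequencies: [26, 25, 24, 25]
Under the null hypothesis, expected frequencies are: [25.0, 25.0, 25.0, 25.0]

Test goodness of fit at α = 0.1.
Chi-square goodness of fit test:
H₀: observed counts match expected distribution
H₁: observed counts differ from expected distribution
df = k - 1 = 3
χ² = Σ(O - E)²/E
   = (26 - 25.0)²/25.0 + (25 - 25.0)²/25.0 + (24 - 25.0)²/25.0 + (25 - 25.0)²/25.0
   = 0.040 + 0.000 + 0.040 + 0.000
   = 0.08
p-value = 0.9941

Since p-value > α = 0.1, we fail to reject H₀.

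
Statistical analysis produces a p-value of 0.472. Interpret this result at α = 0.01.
Since p = 0.472 > α = 0.01, fail to reject H₀.
There is insufficient evidence to reject the null hypothesis; the result is not statistically significant at the 0.01 level.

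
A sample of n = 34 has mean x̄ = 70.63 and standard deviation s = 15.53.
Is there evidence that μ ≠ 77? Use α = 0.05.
One-sample t-test:
H₀: μ = 77
H₁: μ ≠ 77
df = n - 1 = 33
t = (x̄ - μ₀) / (s/√n) = (70.63 - 77) / (15.53/√34) = -2.392
p-value = 0.0226

Since p-value < α = 0.05, we reject H₀.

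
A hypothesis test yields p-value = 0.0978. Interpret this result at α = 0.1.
Since p = 0.0978 < α = 0.1, reject H₀.
There is sufficient evidence to reject the null hypothesis; the result is statistically significant at the 0.1 level.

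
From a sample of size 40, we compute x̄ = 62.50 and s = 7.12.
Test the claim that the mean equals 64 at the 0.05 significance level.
One-sample t-test:
H₀: μ = 64
H₁: μ ≠ 64
df = n - 1 = 39
t = (x̄ - μ₀) / (s/√n) = (62.50 - 64) / (7.12/√40) = -1.332
p-value = 0.1905

Since p-value > α = 0.05, we fail to reject H₀.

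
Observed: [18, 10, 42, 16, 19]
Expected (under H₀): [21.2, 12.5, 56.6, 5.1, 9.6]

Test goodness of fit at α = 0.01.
Chi-square goodness of fit test:
H₀: observed counts match expected distribution
H₁: observed counts differ from expected distribution
df = k - 1 = 4
χ² = Σ(O - E)²/E
   = (18 - 21.2)²/21.2 + (10 - 12.5)²/12.5 + (42 - 56.6)²/56.6 + (16 - 5.1)²/5.1 + (19 - 9.6)²/9.6
   = 0.483 + 0.500 + 3.766 + 23.296 + 9.204
   = 37.25
p-value < 0.0001

Since p-value < α = 0.01, we reject H₀.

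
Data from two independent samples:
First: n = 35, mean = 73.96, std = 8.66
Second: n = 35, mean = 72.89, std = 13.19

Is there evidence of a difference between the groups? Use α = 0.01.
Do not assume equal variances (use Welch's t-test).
Welch's two-sample t-test:
H₀: μ₁ = μ₂
H₁: μ₁ ≠ μ₂
s₁²/n₁ = 8.66²/35 = 2.1427,  s₂²/n₂ = 13.19²/35 = 4.9707
SE = √(s₁²/n₁ + s₂²/n₂) = √(2.1427 + 4.9707) = 2.6671
df (Welch-Satterthwaite) = (s₁²/n₁ + s₂²/n₂)² / [(s₁²/n₁)²/(n₁-1) + (s₂²/n₂)²/(n₂-1)] ≈ 58.72
t = (x̄₁ - x̄₂) / SE = (73.96 - 72.89) / 2.6671 = 1.07 / 2.6671 = 0.401
p-value = 0.6897

Since p-value > α = 0.01, we fail to reject H₀.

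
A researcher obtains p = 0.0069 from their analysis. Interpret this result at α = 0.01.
Since p = 0.0069 < α = 0.01, reject H₀.
There is sufficient evidence to reject the null hypothesis; the result is statistically significant at the 0.01 level.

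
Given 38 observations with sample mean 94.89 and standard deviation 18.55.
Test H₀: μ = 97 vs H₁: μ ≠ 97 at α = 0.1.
One-sample t-test:
H₀: μ = 97
H₁: μ ≠ 97
df = n - 1 = 37
t = (x̄ - μ₀) / (s/√n) = (94.89 - 97) / (18.55/√38) = -0.701
p-value = 0.4876

Since p-value > α = 0.1, we fail to reject H₀.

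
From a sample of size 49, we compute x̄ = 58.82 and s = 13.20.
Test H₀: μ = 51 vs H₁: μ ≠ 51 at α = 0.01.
One-sample t-test:
H₀: μ = 51
H₁: μ ≠ 51
df = n - 1 = 48
t = (x̄ - μ₀) / (s/√n) = (58.82 - 51) / (13.20/√49) = 4.147
p-value = 0.0001

Since p-value < α = 0.01, we reject H₀.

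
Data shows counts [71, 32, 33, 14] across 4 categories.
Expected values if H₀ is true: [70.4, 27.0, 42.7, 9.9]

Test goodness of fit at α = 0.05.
Chi-square goodness of fit test:
H₀: observed counts match expected distribution
H₁: observed counts differ from expected distribution
df = k - 1 = 3
χ² = Σ(O - E)²/E
   = (71 - 70.4)²/70.4 + (32 - 27.0)²/27.0 + (33 - 42.7)²/42.7 + (14 - 9.9)²/9.9
   = 0.005 + 0.926 + 2.204 + 1.698
   = 4.83
p-value = 0.1845

Since p-value > α = 0.05, we fail to reject H₀.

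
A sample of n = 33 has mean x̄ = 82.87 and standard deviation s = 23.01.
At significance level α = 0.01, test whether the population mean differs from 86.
One-sample t-test:
H₀: μ = 86
H₁: μ ≠ 86
df = n - 1 = 32
t = (x̄ - μ₀) / (s/√n) = (82.87 - 86) / (23.01/√33) = -0.781
p-value = 0.4403

Since p-value > α = 0.01, we fail to reject H₀.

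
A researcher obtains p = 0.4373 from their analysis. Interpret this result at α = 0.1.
Since p = 0.4373 > α = 0.1, fail to reject H₀.
There is insufficient evidence to reject the null hypothesis; the result is not statistically significant at the 0.1 level.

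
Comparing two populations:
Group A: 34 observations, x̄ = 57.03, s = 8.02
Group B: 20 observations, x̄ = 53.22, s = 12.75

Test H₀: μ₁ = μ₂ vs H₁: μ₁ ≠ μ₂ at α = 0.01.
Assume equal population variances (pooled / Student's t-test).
Student's two-sample t-test (equal variances):
H₀: μ₁ = μ₂
H₁: μ₁ ≠ μ₂
df = n₁ + n₂ - 2 = 52
Pooled variance s_p² = [(n₁-1)s₁² + (n₂-1)s₂²] / (n₁ + n₂ - 2) = [(33)(8.02²) + (19)(12.75²)] / 52 = 100.2166
SE = √(s_p²(1/n₁ + 1/n₂)) = √(100.2166 × (1/34 + 1/20)) = 2.8211
t = (x̄₁ - x̄₂) / SE = (57.03 - 53.22) / 2.8211 = 3.81 / 2.8211 = 1.351
p-value = 0.1827

Since p-value > α = 0.01, we fail to reject H₀.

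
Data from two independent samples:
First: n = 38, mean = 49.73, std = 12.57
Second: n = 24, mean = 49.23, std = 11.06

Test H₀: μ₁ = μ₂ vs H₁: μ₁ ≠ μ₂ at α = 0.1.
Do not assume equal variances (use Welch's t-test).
Welch's two-sample t-test:
H₀: μ₁ = μ₂
H₁: μ₁ ≠ μ₂
s₁²/n₁ = 12.57²/38 = 4.1580,  s₂²/n₂ = 11.06²/24 = 5.0968
SE = √(s₁²/n₁ + s₂²/n₂) = √(4.1580 + 5.0968) = 3.0422
df (Welch-Satterthwaite) = (s₁²/n₁ + s₂²/n₂)² / [(s₁²/n₁)²/(n₁-1) + (s₂²/n₂)²/(n₂-1)] ≈ 53.64
t = (x̄₁ - x̄₂) / SE = (49.73 - 49.23) / 3.0422 = 0.50 / 3.0422 = 0.164
p-value = 0.8701

Since p-value > α = 0.1, we fail to reject H₀.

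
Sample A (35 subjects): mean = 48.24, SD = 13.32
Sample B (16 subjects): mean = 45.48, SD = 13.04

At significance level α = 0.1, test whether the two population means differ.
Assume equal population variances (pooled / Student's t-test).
Student's two-sample t-test (equal variances):
H₀: μ₁ = μ₂
H₁: μ₁ ≠ μ₂
df = n₁ + n₂ - 2 = 49
Pooled variance s_p² = [(n₁-1)s₁² + (n₂-1)s₂²] / (n₁ + n₂ - 2) = [(34)(13.32²) + (15)(13.04²)] / 49 = 175.1630
SE = √(s_p²(1/n₁ + 1/n₂)) = √(175.1630 × (1/35 + 1/16)) = 3.9940
t = (x̄₁ - x̄₂) / SE = (48.24 - 45.48) / 3.9940 = 2.76 / 3.9940 = 0.691
p-value = 0.4928

Since p-value > α = 0.1, we fail to reject H₀.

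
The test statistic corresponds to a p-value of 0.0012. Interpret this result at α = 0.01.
Since p = 0.0012 < α = 0.01, reject H₀.
There is sufficient evidence to reject the null hypothesis; the result is statistically significant at the 0.01 level.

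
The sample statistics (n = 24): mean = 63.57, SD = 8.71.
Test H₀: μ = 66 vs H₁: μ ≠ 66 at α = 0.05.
One-sample t-test:
H₀: μ = 66
H₁: μ ≠ 66
df = n - 1 = 23
t = (x̄ - μ₀) / (s/√n) = (63.57 - 66) / (8.71/√24) = -1.367
p-value = 0.1849

Since p-value > α = 0.05, we fail to reject H₀.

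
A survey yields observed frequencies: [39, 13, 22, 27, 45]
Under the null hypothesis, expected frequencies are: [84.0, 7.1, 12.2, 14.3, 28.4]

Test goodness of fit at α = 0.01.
Chi-square goodness of fit test:
H₀: observed counts match expected distribution
H₁: observed counts differ from expected distribution
df = k - 1 = 4
χ² = Σ(O - E)²/E
   = (39 - 84.0)²/84.0 + (13 - 7.1)²/7.1 + (22 - 12.2)²/12.2 + (27 - 14.3)²/14.3 + (45 - 28.4)²/28.4
   = 24.107 + 4.903 + 7.872 + 11.279 + 9.703
   = 57.86
p-value < 0.0001

Since p-value < α = 0.01, we reject H₀.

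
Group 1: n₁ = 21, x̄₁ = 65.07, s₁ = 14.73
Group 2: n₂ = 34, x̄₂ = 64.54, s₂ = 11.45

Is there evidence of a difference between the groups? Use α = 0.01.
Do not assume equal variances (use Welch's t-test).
Welch's two-sample t-test:
H₀: μ₁ = μ₂
H₁: μ₁ ≠ μ₂
s₁²/n₁ = 14.73²/21 = 10.3320,  s₂²/n₂ = 11.45²/34 = 3.8560
SE = √(s₁²/n₁ + s₂²/n₂) = √(10.3320 + 3.8560) = 3.7667
df (Welch-Satterthwaite) = (s₁²/n₁ + s₂²/n₂)² / [(s₁²/n₁)²/(n₁-1) + (s₂²/n₂)²/(n₂-1)] ≈ 34.78
t = (x̄₁ - x̄₂) / SE = (65.07 - 64.54) / 3.7667 = 0.53 / 3.7667 = 0.141
p-value = 0.8889

Since p-value > α = 0.01, we fail to reject H₀.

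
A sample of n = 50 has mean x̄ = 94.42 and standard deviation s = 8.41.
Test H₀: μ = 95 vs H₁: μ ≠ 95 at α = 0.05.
One-sample t-test:
H₀: μ = 95
H₁: μ ≠ 95
df = n - 1 = 49
t = (x̄ - μ₀) / (s/√n) = (94.42 - 95) / (8.41/√50) = -0.488
p-value = 0.6280

Since p-value > α = 0.05, we fail to reject H₀.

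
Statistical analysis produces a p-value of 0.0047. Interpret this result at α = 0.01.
Since p = 0.0047 < α = 0.01, reject H₀.
There is sufficient evidence to reject the null hypothesis; the result is statistically significant at the 0.01 level.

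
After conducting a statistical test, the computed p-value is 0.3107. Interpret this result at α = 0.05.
Since p = 0.3107 > α = 0.05, fail to reject H₀.
There is insufficient evidence to reject the null hypothesis; the result is not statistically significant at the 0.05 level.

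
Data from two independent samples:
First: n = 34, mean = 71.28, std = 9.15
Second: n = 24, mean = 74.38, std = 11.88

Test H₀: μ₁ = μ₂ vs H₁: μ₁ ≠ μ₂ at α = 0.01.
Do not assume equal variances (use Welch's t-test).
Welch's two-sample t-test:
H₀: μ₁ = μ₂
H₁: μ₁ ≠ μ₂
s₁²/n₁ = 9.15²/34 = 2.4624,  s₂²/n₂ = 11.88²/24 = 5.8806
SE = √(s₁²/n₁ + s₂²/n₂) = √(2.4624 + 5.8806) = 2.8884
df (Welch-Satterthwaite) = (s₁²/n₁ + s₂²/n₂)² / [(s₁²/n₁)²/(n₁-1) + (s₂²/n₂)²/(n₂-1)] ≈ 41.25
t = (x̄₁ - x̄₂) / SE = (71.28 - 74.38) / 2.8884 = -3.10 / 2.8884 = -1.073
p-value = 0.2894

Since p-value > α = 0.01, we fail to reject H₀.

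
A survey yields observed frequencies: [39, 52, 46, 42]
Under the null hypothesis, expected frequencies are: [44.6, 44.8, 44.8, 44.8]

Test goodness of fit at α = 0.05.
Chi-square goodness of fit test:
H₀: observed counts match expected distribution
H₁: observed counts differ from expected distribution
df = k - 1 = 3
χ² = Σ(O - E)²/E
   = (39 - 44.6)²/44.6 + (52 - 44.8)²/44.8 + (46 - 44.8)²/44.8 + (42 - 44.8)²/44.8
   = 0.703 + 1.157 + 0.032 + 0.175
   = 2.07
p-value = 0.5585

Since p-value > α = 0.05, we fail to reject H₀.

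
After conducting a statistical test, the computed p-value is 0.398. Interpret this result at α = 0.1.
Since p = 0.398 > α = 0.1, fail to reject H₀.
There is insufficient evidence to reject the null hypothesis; the result is not statistically significant at the 0.1 level.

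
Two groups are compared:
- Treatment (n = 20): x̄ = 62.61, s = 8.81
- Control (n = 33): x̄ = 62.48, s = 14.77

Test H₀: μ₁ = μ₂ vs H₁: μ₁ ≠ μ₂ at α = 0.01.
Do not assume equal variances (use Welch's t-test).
Welch's two-sample t-test:
H₀: μ₁ = μ₂
H₁: μ₁ ≠ μ₂
s₁²/n₁ = 8.81²/20 = 3.8808,  s₂²/n₂ = 14.77²/33 = 6.6107
SE = √(s₁²/n₁ + s₂²/n₂) = √(3.8808 + 6.6107) = 3.2391
df (Welch-Satterthwaite) = (s₁²/n₁ + s₂²/n₂)² / [(s₁²/n₁)²/(n₁-1) + (s₂²/n₂)²/(n₂-1)] ≈ 51.00
t = (x̄₁ - x̄₂) / SE = (62.61 - 62.48) / 3.2391 = 0.13 / 3.2391 = 0.040
p-value = 0.9681

Since p-value > α = 0.01, we fail to reject H₀.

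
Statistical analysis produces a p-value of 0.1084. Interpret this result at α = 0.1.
Since p = 0.1084 > α = 0.1, fail to reject H₀.
There is insufficient evidence to reject the null hypothesis; the result is not statistically significant at the 0.1 level.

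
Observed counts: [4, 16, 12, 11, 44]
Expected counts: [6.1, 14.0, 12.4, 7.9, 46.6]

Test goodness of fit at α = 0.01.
Chi-square goodness of fit test:
H₀: observed counts match expected distribution
H₁: observed counts differ from expected distribution
df = k - 1 = 4
χ² = Σ(O - E)²/E
   = (4 - 6.1)²/6.1 + (16 - 14.0)²/14.0 + (12 - 12.4)²/12.4 + (11 - 7.9)²/7.9 + (44 - 46.6)²/46.6
   = 0.723 + 0.286 + 0.013 + 1.216 + 0.145
   = 2.38
p-value = 0.6657

Since p-value > α = 0.01, we fail to reject H₀.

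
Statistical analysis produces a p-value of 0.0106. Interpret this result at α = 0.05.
Since p = 0.0106 < α = 0.05, reject H₀.
There is sufficient evidence to reject the null hypothesis; the result is statistically significant at the 0.05 level.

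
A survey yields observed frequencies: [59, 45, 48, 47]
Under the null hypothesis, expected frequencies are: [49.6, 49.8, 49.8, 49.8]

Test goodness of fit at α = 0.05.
Chi-square goodness of fit test:
H₀: observed counts match expected distribution
H₁: observed counts differ from expected distribution
df = k - 1 = 3
χ² = Σ(O - E)²/E
   = (59 - 49.6)²/49.6 + (45 - 49.8)²/49.8 + (48 - 49.8)²/49.8 + (47 - 49.8)²/49.8
   = 1.781 + 0.463 + 0.065 + 0.157
   = 2.47
p-value = 0.4814

Since p-value > α = 0.05, we fail to reject H₀.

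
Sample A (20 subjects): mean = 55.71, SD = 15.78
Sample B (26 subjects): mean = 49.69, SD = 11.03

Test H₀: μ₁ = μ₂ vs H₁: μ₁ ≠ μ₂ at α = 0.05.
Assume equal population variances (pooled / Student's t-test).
Student's two-sample t-test (equal variances):
H₀: μ₁ = μ₂
H₁: μ₁ ≠ μ₂
df = n₁ + n₂ - 2 = 44
Pooled variance s_p² = [(n₁-1)s₁² + (n₂-1)s₂²] / (n₁ + n₂ - 2) = [(19)(15.78²) + (25)(11.03²)] / 44 = 176.6519
SE = √(s_p²(1/n₁ + 1/n₂)) = √(176.6519 × (1/20 + 1/26)) = 3.9531
t = (x̄₁ - x̄₂) / SE = (55.71 - 49.69) / 3.9531 = 6.02 / 3.9531 = 1.523
p-value = 0.1349

Since p-value > α = 0.05, we fail to reject H₀.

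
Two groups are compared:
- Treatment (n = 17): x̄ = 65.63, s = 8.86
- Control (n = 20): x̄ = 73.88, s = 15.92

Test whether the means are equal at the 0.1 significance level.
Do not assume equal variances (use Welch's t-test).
Welch's two-sample t-test:
H₀: μ₁ = μ₂
H₁: μ₁ ≠ μ₂
s₁²/n₁ = 8.86²/17 = 4.6176,  s₂²/n₂ = 15.92²/20 = 12.6723
SE = √(s₁²/n₁ + s₂²/n₂) = √(4.6176 + 12.6723) = 4.1581
df (Welch-Satterthwaite) = (s₁²/n₁ + s₂²/n₂)² / [(s₁²/n₁)²/(n₁-1) + (s₂²/n₂)²/(n₂-1)] ≈ 30.55
t = (x̄₁ - x̄₂) / SE = (65.63 - 73.88) / 4.1581 = -8.25 / 4.1581 = -1.984
p-value = 0.0563

Since p-value < α = 0.1, we reject H₀.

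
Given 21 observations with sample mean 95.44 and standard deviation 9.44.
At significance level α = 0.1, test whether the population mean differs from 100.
One-sample t-test:
H₀: μ = 100
H₁: μ ≠ 100
df = n - 1 = 20
t = (x̄ - μ₀) / (s/√n) = (95.44 - 100) / (9.44/√21) = -2.214
p-value = 0.0386

Since p-value < α = 0.1, we reject H₀.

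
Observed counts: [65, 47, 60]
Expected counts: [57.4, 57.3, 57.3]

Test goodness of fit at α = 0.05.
Chi-square goodness of fit test:
H₀: observed counts match expected distribution
H₁: observed counts differ from expected distribution
df = k - 1 = 2
χ² = Σ(O - E)²/E
   = (65 - 57.4)²/57.4 + (47 - 57.3)²/57.3 + (60 - 57.3)²/57.3
   = 1.006 + 1.851 + 0.127
   = 2.98
p-value = 0.2248

Since p-value > α = 0.05, we fail to reject H₀.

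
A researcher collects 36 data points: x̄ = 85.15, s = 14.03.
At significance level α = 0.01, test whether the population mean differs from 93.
One-sample t-test:
H₀: μ = 93
H₁: μ ≠ 93
df = n - 1 = 35
t = (x̄ - μ₀) / (s/√n) = (85.15 - 93) / (14.03/√36) = -3.357
p-value = 0.0019

Since p-value < α = 0.01, we reject H₀.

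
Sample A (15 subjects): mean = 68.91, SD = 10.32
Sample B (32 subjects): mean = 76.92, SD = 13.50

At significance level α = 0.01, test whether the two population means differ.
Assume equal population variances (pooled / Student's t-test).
Student's two-sample t-test (equal variances):
H₀: μ₁ = μ₂
H₁: μ₁ ≠ μ₂
df = n₁ + n₂ - 2 = 45
Pooled variance s_p² = [(n₁-1)s₁² + (n₂-1)s₂²] / (n₁ + n₂ - 2) = [(14)(10.32²) + (31)(13.50²)] / 45 = 158.6841
SE = √(s_p²(1/n₁ + 1/n₂)) = √(158.6841 × (1/15 + 1/32)) = 3.9418
t = (x̄₁ - x̄₂) / SE = (68.91 - 76.92) / 3.9418 = -8.01 / 3.9418 = -2.032
p-value = 0.0481

Since p-value > α = 0.01, we fail to reject H₀.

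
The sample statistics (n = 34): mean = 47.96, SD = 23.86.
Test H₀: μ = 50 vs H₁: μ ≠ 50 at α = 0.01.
One-sample t-test:
H₀: μ = 50
H₁: μ ≠ 50
df = n - 1 = 33
t = (x̄ - μ₀) / (s/√n) = (47.96 - 50) / (23.86/√34) = -0.499
p-value = 0.6214

Since p-value > α = 0.01, we fail to reject H₀.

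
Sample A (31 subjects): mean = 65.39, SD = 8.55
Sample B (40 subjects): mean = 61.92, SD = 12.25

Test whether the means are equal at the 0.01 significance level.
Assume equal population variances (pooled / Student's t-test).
Student's two-sample t-test (equal variances):
H₀: μ₁ = μ₂
H₁: μ₁ ≠ μ₂
df = n₁ + n₂ - 2 = 69
Pooled variance s_p² = [(n₁-1)s₁² + (n₂-1)s₂²] / (n₁ + n₂ - 2) = [(30)(8.55²) + (39)(12.25²)] / 69 = 116.6016
SE = √(s_p²(1/n₁ + 1/n₂)) = √(116.6016 × (1/31 + 1/40)) = 2.5839
t = (x̄₁ - x̄₂) / SE = (65.39 - 61.92) / 2.5839 = 3.47 / 2.5839 = 1.343
p-value = 0.1837

Since p-value > α = 0.01, we fail to reject H₀.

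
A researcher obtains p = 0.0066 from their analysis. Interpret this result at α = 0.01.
Since p = 0.0066 < α = 0.01, reject H₀.
There is sufficient evidence to reject the null hypothesis; the result is statistically significant at the 0.01 level.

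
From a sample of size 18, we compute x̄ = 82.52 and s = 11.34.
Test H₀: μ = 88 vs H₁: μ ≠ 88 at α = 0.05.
One-sample t-test:
H₀: μ = 88
H₁: μ ≠ 88
df = n - 1 = 17
t = (x̄ - μ₀) / (s/√n) = (82.52 - 88) / (11.34/√18) = -2.050
p-value = 0.0561

Since p-value > α = 0.05, we fail to reject H₀.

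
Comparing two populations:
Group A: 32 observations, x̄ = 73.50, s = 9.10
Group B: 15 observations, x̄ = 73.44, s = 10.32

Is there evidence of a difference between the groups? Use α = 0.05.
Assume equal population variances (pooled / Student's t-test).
Student's two-sample t-test (equal variances):
H₀: μ₁ = μ₂
H₁: μ₁ ≠ μ₂
df = n₁ + n₂ - 2 = 45
Pooled variance s_p² = [(n₁-1)s₁² + (n₂-1)s₂²] / (n₁ + n₂ - 2) = [(31)(9.10²) + (14)(10.32²)] / 45 = 90.1810
SE = √(s_p²(1/n₁ + 1/n₂)) = √(90.1810 × (1/32 + 1/15)) = 2.9716
t = (x̄₁ - x̄₂) / SE = (73.50 - 73.44) / 2.9716 = 0.06 / 2.9716 = 0.020
p-value = 0.9840

Since p-value > α = 0.05, we fail to reject H₀.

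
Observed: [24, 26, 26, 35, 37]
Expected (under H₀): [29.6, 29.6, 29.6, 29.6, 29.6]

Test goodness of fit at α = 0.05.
Chi-square goodness of fit test:
H₀: observed counts match expected distribution
H₁: observed counts differ from expected distribution
df = k - 1 = 4
χ² = Σ(O - E)²/E
   = (24 - 29.6)²/29.6 + (26 - 29.6)²/29.6 + (26 - 29.6)²/29.6 + (35 - 29.6)²/29.6 + (37 - 29.6)²/29.6
   = 1.059 + 0.438 + 0.438 + 0.985 + 1.850
   = 4.77
p-value = 0.3117

Since p-value > α = 0.05, we fail to reject H₀.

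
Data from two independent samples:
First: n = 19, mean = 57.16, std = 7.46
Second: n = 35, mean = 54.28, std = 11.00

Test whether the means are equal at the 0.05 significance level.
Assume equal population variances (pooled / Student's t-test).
Student's two-sample t-test (equal variances):
H₀: μ₁ = μ₂
H₁: μ₁ ≠ μ₂
df = n₁ + n₂ - 2 = 52
Pooled variance s_p² = [(n₁-1)s₁² + (n₂-1)s₂²] / (n₁ + n₂ - 2) = [(18)(7.46²) + (34)(11.00²)] / 52 = 98.3794
SE = √(s_p²(1/n₁ + 1/n₂)) = √(98.3794 × (1/19 + 1/35)) = 2.8264
t = (x̄₁ - x̄₂) / SE = (57.16 - 54.28) / 2.8264 = 2.88 / 2.8264 = 1.019
p-value = 0.3129

Since p-value > α = 0.05, we fail to reject H₀.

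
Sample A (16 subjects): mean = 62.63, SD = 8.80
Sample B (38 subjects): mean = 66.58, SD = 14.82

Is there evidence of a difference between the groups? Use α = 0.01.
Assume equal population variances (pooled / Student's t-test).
Student's two-sample t-test (equal variances):
H₀: μ₁ = μ₂
H₁: μ₁ ≠ μ₂
df = n₁ + n₂ - 2 = 52
Pooled variance s_p² = [(n₁-1)s₁² + (n₂-1)s₂²] / (n₁ + n₂ - 2) = [(15)(8.80²) + (37)(14.82²)] / 52 = 178.6154
SE = √(s_p²(1/n₁ + 1/n₂)) = √(178.6154 × (1/16 + 1/38)) = 3.9829
t = (x̄₁ - x̄₂) / SE = (62.63 - 66.58) / 3.9829 = -3.95 / 3.9829 = -0.992
p-value = 0.3259

Since p-value > α = 0.01, we fail to reject H₀.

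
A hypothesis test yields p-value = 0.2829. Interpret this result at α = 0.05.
Since p = 0.2829 > α = 0.05, fail to reject H₀.
There is insufficient evidence to reject the null hypothesis; the result is not statistically significant at the 0.05 level.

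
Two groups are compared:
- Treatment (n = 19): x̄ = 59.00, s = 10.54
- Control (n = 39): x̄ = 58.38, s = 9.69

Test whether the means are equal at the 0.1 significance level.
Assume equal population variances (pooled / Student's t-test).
Student's two-sample t-test (equal variances):
H₀: μ₁ = μ₂
H₁: μ₁ ≠ μ₂
df = n₁ + n₂ - 2 = 56
Pooled variance s_p² = [(n₁-1)s₁² + (n₂-1)s₂²] / (n₁ + n₂ - 2) = [(18)(10.54²) + (38)(9.69²)] / 56 = 99.4232
SE = √(s_p²(1/n₁ + 1/n₂)) = √(99.4232 × (1/19 + 1/39)) = 2.7896
t = (x̄₁ - x̄₂) / SE = (59.00 - 58.38) / 2.7896 = 0.62 / 2.7896 = 0.222
p-value = 0.8249

Since p-value > α = 0.1, we fail to reject H₀.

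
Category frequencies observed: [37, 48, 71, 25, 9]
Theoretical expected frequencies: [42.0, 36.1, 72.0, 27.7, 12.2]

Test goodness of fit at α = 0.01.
Chi-square goodness of fit test:
H₀: observed counts match expected distribution
H₁: observed counts differ from expected distribution
df = k - 1 = 4
χ² = Σ(O - E)²/E
   = (37 - 42.0)²/42.0 + (48 - 36.1)²/36.1 + (71 - 72.0)²/72.0 + (25 - 27.7)²/27.7 + (9 - 12.2)²/12.2
   = 0.595 + 3.923 + 0.014 + 0.263 + 0.839
   = 5.63
p-value = 0.2282

Since p-value > α = 0.01, we fail to reject H₀.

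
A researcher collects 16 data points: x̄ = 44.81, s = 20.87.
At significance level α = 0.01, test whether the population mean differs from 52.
One-sample t-test:
H₀: μ = 52
H₁: μ ≠ 52
df = n - 1 = 15
t = (x̄ - μ₀) / (s/√n) = (44.81 - 52) / (20.87/√16) = -1.378
p-value = 0.1884

Since p-value > α = 0.01, we fail to reject H₀.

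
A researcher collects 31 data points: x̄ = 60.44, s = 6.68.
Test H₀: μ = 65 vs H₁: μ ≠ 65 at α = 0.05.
One-sample t-test:
H₀: μ = 65
H₁: μ ≠ 65
df = n - 1 = 30
t = (x̄ - μ₀) / (s/√n) = (60.44 - 65) / (6.68/√31) = -3.801
p-value = 0.0007

Since p-value < α = 0.05, we reject H₀.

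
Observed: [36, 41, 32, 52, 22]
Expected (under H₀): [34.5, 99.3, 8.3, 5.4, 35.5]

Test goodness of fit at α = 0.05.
Chi-square goodness of fit test:
H₀: observed counts match expected distribution
H₁: observed counts differ from expected distribution
df = k - 1 = 4
χ² = Σ(O - E)²/E
   = (36 - 34.5)²/34.5 + (41 - 99.3)²/99.3 + (32 - 8.3)²/8.3 + (52 - 5.4)²/5.4 + (22 - 35.5)²/35.5
   = 0.065 + 34.228 + 67.673 + 402.141 + 5.134
   = 509.24
p-value < 0.0001

Since p-value < α = 0.05, we reject H₀.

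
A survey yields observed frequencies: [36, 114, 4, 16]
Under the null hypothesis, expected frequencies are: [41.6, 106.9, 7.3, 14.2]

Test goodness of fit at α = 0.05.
Chi-square goodness of fit test:
H₀: observed counts match expected distribution
H₁: observed counts differ from expected distribution
df = k - 1 = 3
χ² = Σ(O - E)²/E
   = (36 - 41.6)²/41.6 + (114 - 106.9)²/106.9 + (4 - 7.3)²/7.3 + (16 - 14.2)²/14.2
   = 0.754 + 0.472 + 1.492 + 0.228
   = 2.95
p-value = 0.4001

Since p-value > α = 0.05, we fail to reject H₀.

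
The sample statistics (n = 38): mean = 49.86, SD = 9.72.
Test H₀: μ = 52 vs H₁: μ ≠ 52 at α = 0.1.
One-sample t-test:
H₀: μ = 52
H₁: μ ≠ 52
df = n - 1 = 37
t = (x̄ - μ₀) / (s/√n) = (49.86 - 52) / (9.72/√38) = -1.357
p-value = 0.1829

Since p-value > α = 0.1, we fail to reject H₀.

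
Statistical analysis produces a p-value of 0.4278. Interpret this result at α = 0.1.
Since p = 0.4278 > α = 0.1, fail to reject H₀.
There is insufficient evidence to reject the null hypothesis; the result is not statistically significant at the 0.1 level.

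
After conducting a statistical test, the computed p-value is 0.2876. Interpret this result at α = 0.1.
Since p = 0.2876 > α = 0.1, fail to reject H₀.
There is insufficient evidence to reject the null hypothesis; the result is not statistically significant at the 0.1 level.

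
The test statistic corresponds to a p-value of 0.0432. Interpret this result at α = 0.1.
Since p = 0.0432 < α = 0.1, reject H₀.
There is sufficient evidence to reject the null hypothesis; the result is statistically significant at the 0.1 level.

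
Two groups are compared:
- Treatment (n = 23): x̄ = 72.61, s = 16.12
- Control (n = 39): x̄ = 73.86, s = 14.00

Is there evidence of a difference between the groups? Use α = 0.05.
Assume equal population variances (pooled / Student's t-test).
Student's two-sample t-test (equal variances):
H₀: μ₁ = μ₂
H₁: μ₁ ≠ μ₂
df = n₁ + n₂ - 2 = 60
Pooled variance s_p² = [(n₁-1)s₁² + (n₂-1)s₂²] / (n₁ + n₂ - 2) = [(22)(16.12²) + (38)(14.00²)] / 60 = 219.4133
SE = √(s_p²(1/n₁ + 1/n₂)) = √(219.4133 × (1/23 + 1/39)) = 3.8943
t = (x̄₁ - x̄₂) / SE = (72.61 - 73.86) / 3.8943 = -1.25 / 3.8943 = -0.321
p-value = 0.7493

Since p-value > α = 0.05, we fail to reject H₀.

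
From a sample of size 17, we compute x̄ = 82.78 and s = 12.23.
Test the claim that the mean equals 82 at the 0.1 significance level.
One-sample t-test:
H₀: μ = 82
H₁: μ ≠ 82
df = n - 1 = 16
t = (x̄ - μ₀) / (s/√n) = (82.78 - 82) / (12.23/√17) = 0.263
p-value = 0.7959

Since p-value > α = 0.1, we fail to reject H₀.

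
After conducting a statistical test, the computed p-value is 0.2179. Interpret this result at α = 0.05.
Since p = 0.2179 > α = 0.05, fail to reject H₀.
There is insufficient evidence to reject the null hypothesis; the result is not statistically significant at the 0.05 level.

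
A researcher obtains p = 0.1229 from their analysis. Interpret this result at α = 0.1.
Since p = 0.1229 > α = 0.1, fail to reject H₀.
There is insufficient evidence to reject the null hypothesis; the result is not statistically significant at the 0.1 level.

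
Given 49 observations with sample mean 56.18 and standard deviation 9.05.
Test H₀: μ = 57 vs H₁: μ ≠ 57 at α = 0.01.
One-sample t-test:
H₀: μ = 57
H₁: μ ≠ 57
df = n - 1 = 48
t = (x̄ - μ₀) / (s/√n) = (56.18 - 57) / (9.05/√49) = -0.634
p-value = 0.5289

Since p-value > α = 0.01, we fail to reject H₀.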